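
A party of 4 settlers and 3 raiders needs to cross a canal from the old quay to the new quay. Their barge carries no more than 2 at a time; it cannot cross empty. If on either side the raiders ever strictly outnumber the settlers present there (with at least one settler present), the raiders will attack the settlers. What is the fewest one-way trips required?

Counting alone: each trip to the new quay takes at most 2 across and each return brings at least 1 back, so after t trips out (and t−1 returns) at most 2t − (t−1) of the 7 are across; that first reaches 7 at t = 6, so at least 11 crossings are needed.
The plan below uses exactly 11 crossings, so it is optimal:
1. 2 raiders → the new quay.  (the old quay: 4S 1R; the new quay: 0S 2R)
2. 1 raider ← the old quay.  (the old quay: 4S 2R; the new quay: 0S 1R)
3. 2 raiders → the new quay.  (the old quay: 4S 0R; the new quay: 0S 3R)
4. 1 raider ← the old quay.  (the old quay: 4S 1R; the new quay: 0S 2R)
5. 2 settlers → the new quay.  (the old quay: 2S 1R; the new quay: 2S 2R)
6. 1 raider ← the old quay.  (the old quay: 2S 2R; the new quay: 2S 1R)
7. 1 settler and 1 raider → the new quay.  (the old quay: 1S 1R; the new quay: 3S 2R)
8. 1 settler ← the old quay.  (the old quay: 2S 1R; the new quay: 2S 2R)
9. 1 settler and 1 raider → the new quay.  (the old quay: 1S 0R; the new quay: 3S 3R)
10. 1 raider ← the old quay.  (the old quay: 1S 1R; the new quay: 3S 2R)
11. 1 settler and 1 raider → the new quay.  (the old quay: 0S 0R; the new quay: 4S 3R)

11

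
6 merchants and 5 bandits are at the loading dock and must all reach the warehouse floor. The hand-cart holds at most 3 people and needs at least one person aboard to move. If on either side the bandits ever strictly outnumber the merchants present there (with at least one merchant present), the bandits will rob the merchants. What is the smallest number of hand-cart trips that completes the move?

Counting alone: each trip to the warehouse floor takes at most 3 across and each return brings at least 1 back, so after t trips out (and t−1 returns) at most 3t − (t−1) of the 11 are across; that first reaches 11 at t = 5, so at least 9 crossings are needed.
The plan below uses exactly 9 crossings, so it is optimal:
1. 3 bandits → the warehouse floor.  (the loading dock: 6M 2B; the warehouse floor: 0M 3B)
2. 1 bandit ← the loading dock.  (the loading dock: 6M 3B; the warehouse floor: 0M 2B)
3. 3 merchants → the warehouse floor.  (the loading dock: 3M 3B; the warehouse floor: 3M 2B)
4. 1 merchant ← the loading dock.  (the loading dock: 4M 3B; the warehouse floor: 2M 2B)
5. 2 merchants and 1 bandit → the warehouse floor.  (the loading dock: 2M 2B; the warehouse floor: 4M 3B)
6. 1 merchant ← the loading dock.  (the loading dock: 3M 2B; the warehouse floor: 3M 3B)
7. 2 merchants and 1 bandit → the warehouse floor.  (the loading dock: 1M 1B; the warehouse floor: 5M 4B)
8. 1 merchant ← the loading dock.  (the loading dock: 2M 1B; the warehouse floor: 4M 4B)
9. 2 merchants and 1 bandit → the warehouse floor.  (the loading dock: 0M 0B; the warehouse floor: 6M 5B)

9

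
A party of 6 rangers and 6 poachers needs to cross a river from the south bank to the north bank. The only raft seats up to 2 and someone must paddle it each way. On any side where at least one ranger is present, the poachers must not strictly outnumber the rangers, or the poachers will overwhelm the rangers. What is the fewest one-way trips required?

impossible

Following every safe sequence of crossings from the start, the most of the 12 that can be at the north bank as the raft arrives there on crossings 1, 3, 5, 7, 9 is 2, 3, 4, 5, 6 respectively; the best ever achieved is 6 of 12.
From crossing 11 on, no configuration arises that was not already reachable earlier: only 15 distinct safe configurations (who is on which side, and where the raft is) can ever be reached, none of them has everyone across, and every continuation just revisits them. They are: 0 rangers + 0 poachers across (raft back at the start); 0 rangers + 1 poacher across (raft there); 0 rangers + 1 poacher across (raft back at the start); 0 rangers + 2 poachers across (raft there); 0 rangers + 2 poachers across (raft back at the start); 0 rangers + 3 poachers across (raft there); 0 rangers + 3 poachers across (raft back at the start); 0 rangers + 4 poachers across (raft there); 0 rangers + 4 poachers across (raft back at the start); 0 rangers + 5 poachers across (raft there); 0 rangers + 5 poachers across (raft back at the start); 0 rangers + 6 poachers across (raft there); 1 ranger + 1 poacher across (raft there); 1 ranger + 1 poacher across (raft back at the start); 2 rangers + 2 poachers across (raft there). So no valid plan exists.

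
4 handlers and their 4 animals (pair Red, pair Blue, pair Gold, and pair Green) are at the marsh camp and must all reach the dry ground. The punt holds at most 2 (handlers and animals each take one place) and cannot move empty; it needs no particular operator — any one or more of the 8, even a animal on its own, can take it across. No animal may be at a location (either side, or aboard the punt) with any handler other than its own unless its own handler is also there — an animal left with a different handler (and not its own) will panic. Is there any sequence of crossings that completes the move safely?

Following every safe sequence of crossings from the start, the most of the 8 that can be at the dry ground as the punt arrives there on crossings 1, 3, 5 is 2, 3, 4 respectively; the best ever achieved is 4 of 8.
From crossing 7 on, no configuration arises that was not already reachable earlier: only 44 distinct safe configurations (who is on which side, and where the punt is) can ever be reached, none of them has everyone across, and every continuation just revisits them. So no valid plan exists.

No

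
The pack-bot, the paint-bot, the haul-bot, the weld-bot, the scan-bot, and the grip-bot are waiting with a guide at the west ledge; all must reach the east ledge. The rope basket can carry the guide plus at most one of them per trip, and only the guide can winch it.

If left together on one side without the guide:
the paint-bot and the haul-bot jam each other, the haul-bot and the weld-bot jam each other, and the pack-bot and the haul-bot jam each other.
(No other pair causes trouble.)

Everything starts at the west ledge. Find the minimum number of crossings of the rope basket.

Following every safe sequence of crossings from the start, the most of the 6 that can be at the east ledge as the rope basket arrives there on crossings 1, 3, 5, 7 is 1, 2, 3, 4 respectively; the best ever achieved is 4 of 6.
From crossing 9 on, no configuration arises that was not already reachable earlier: only 36 distinct safe configurations (who is on which side, and where the rope basket is) can ever be reached, none of them has everyone across, and every continuation just revisits them. So no valid plan exists.

impossible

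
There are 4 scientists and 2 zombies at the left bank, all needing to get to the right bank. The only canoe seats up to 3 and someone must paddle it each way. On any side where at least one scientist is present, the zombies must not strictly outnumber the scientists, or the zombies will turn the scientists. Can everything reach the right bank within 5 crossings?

Yes — this plan uses 5 crossings (≤ 5):
1. 2 zombies → the right bank.  (the left bank: 4S 0Z; the right bank: 0S 2Z)
2. 1 zombie ← the left bank.  (the left bank: 4S 1Z; the right bank: 0S 1Z)
3. 2 scientists and 1 zombie → the right bank.  (the left bank: 2S 0Z; the right bank: 2S 2Z)
4. 1 zombie ← the left bank.  (the left bank: 2S 1Z; the right bank: 2S 1Z)
5. 2 scientists and 1 zombie → the right bank.  (the left bank: 0S 0Z; the right bank: 4S 2Z)

Yes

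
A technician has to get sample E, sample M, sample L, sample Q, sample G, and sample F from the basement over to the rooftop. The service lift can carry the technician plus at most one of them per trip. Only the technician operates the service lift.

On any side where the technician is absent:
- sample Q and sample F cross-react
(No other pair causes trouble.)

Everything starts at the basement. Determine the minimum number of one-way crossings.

11

Counting alone: the technician can take at most 1 across per trip to the rooftop, so moving all 6 needs at least 6 loaded trips out, with a return between consecutive ones — at least 11 crossings.
The plan below uses exactly 11 crossings, so it is optimal:
1. Technician goes to the rooftop with sample Q.
2. Technician goes back to the basement alone.
3. Technician goes to the rooftop with sample E.
4. Technician goes back to the basement alone.
5. Technician goes to the rooftop with sample M.
6. Technician goes back to the basement alone.
7. Technician goes to the rooftop with sample L.
8. Technician goes back to the basement alone.
9. Technician goes to the rooftop with sample G.
10. Technician goes back to the basement alone.
11. Technician goes to the rooftop with sample F.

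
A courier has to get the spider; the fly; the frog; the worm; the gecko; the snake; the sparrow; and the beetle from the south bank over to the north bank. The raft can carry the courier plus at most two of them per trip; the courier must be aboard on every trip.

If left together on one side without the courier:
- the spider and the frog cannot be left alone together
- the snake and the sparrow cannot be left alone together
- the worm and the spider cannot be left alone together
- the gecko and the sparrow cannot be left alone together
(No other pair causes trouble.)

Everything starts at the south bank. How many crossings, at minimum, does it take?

9

Counting alone: the courier can take at most 2 across per trip to the north bank, so moving all 8 needs at least 4 loaded trips out, with a return between consecutive ones — at least 7 crossings.
The safety rule pushes this higher. Following every safe sequence of crossings, the most of the 8 that can be at the north bank as the raft arrives there on crossing 7 is 7 — never all 8.
So no plan with fewer than 9 crossings exists, and this one achieves 9:
1. Courier goes to the north bank with the sparrow and the spider.
2. Courier goes back to the south bank alone.
3. Courier goes to the north bank with the fly and the frog.
4. Courier goes back to the south bank with the spider.
5. Courier goes to the north bank with the gecko and the worm.
6. Courier goes back to the south bank with the sparrow.
7. Courier goes to the north bank with the beetle and the snake.
8. Courier goes back to the south bank alone.
9. Courier goes to the north bank with the sparrow and the spider.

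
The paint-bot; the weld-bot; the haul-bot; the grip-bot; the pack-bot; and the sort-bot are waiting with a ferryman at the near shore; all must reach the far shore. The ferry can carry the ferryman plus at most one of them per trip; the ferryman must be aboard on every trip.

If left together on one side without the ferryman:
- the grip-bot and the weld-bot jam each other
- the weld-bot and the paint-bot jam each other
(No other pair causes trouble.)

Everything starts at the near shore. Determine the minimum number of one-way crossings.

13

Counting alone: the ferryman can take at most 1 across per trip to the far shore, so moving all 6 needs at least 6 loaded trips out, with a return between consecutive ones — at least 11 crossings.
The safety rule pushes this higher. Following every safe sequence of crossings, the most of the 6 that can be at the far shore as the ferry arrives there on crossing 11 is 5 — never all 6.
So no plan with fewer than 13 crossings exists, and this one achieves 13:
1. Ferryman goes to the far shore with the weld-bot.
2. Ferryman goes back to the near shore alone.
3. Ferryman goes to the far shore with the paint-bot.
4. Ferryman goes back to the near shore with the weld-bot.
5. Ferryman goes to the far shore with the grip-bot.
6. Ferryman goes back to the near shore alone.
7. Ferryman goes to the far shore with the haul-bot.
8. Ferryman goes back to the near shore alone.
9. Ferryman goes to the far shore with the pack-bot.
10. Ferryman goes back to the near shore alone.
11. Ferryman goes to the far shore with the sort-bot.
12. Ferryman goes back to the near shore alone.
13. Ferryman goes to the far shore with the weld-bot.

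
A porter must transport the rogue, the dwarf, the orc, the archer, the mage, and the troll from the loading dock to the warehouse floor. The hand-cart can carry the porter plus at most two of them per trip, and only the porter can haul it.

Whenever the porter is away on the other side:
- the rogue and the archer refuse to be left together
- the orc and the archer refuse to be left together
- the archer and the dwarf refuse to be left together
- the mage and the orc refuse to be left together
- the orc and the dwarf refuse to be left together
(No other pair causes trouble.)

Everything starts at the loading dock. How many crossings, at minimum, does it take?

9

Counting alone: the porter can take at most 2 across per trip to the warehouse floor, so moving all 6 needs at least 3 loaded trips out, with a return between consecutive ones — at least 5 crossings.
The safety rule pushes this higher. Following every safe sequence of crossings, the most of the 6 that can be at the warehouse floor as the hand-cart arrives there on crossings 5, 7 is 4, 5 respectively — never all 6.
So no plan with fewer than 9 crossings exists, and this one achieves 9:
1. Porter goes to the warehouse floor with the archer and the orc.  [the loading dock: the dwarf, the mage, the rogue, the troll | the warehouse floor: the archer, the orc]
2. Porter goes back to the loading dock with the orc.  [the loading dock: the dwarf, the mage, the orc, the rogue, the troll | the warehouse floor: the archer]
3. Porter goes to the warehouse floor with the orc and the rogue.  [the loading dock: the dwarf, the mage, the troll | the warehouse floor: the archer, the orc, the rogue]
4. Porter goes back to the loading dock with the archer.  [the loading dock: the archer, the dwarf, the mage, the troll | the warehouse floor: the orc, the rogue]
5. Porter goes to the warehouse floor with the dwarf and the mage.  [the loading dock: the archer, the troll | the warehouse floor: the dwarf, the mage, the orc, the rogue]
6. Porter goes back to the loading dock with the orc.  [the loading dock: the archer, the orc, the troll | the warehouse floor: the dwarf, the mage, the rogue]
7. Porter goes to the warehouse floor with the orc and the troll.  [the loading dock: the archer | the warehouse floor: the dwarf, the mage, the orc, the rogue, the troll]
8. Porter goes back to the loading dock with the orc.  [the loading dock: the archer, the orc | the warehouse floor: the dwarf, the mage, the rogue, the troll]
9. Porter goes to the warehouse floor with the archer and the orc.  [the loading dock: — | the warehouse floor: the archer, the dwarf, the mage, the orc, the rogue, the troll]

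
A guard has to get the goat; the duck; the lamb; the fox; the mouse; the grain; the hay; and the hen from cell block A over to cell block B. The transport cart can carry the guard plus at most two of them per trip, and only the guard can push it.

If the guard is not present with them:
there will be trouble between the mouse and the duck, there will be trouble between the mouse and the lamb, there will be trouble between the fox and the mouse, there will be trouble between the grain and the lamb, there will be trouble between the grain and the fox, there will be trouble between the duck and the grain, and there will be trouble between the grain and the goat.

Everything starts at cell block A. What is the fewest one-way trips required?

9

Counting alone: the guard can take at most 2 across per trip to cell block B, so moving all 8 needs at least 4 loaded trips out, with a return between consecutive ones — at least 7 crossings.
The safety rule pushes this higher. Following every safe sequence of crossings, the most of the 8 that can be at cell block B as the transport cart arrives there on crossing 7 is 6 — never all 8.
So no plan with fewer than 9 crossings exists, and this one achieves 9:
1. Guard goes to cell block B with the grain and the mouse.
2. Guard goes back to cell block A alone.
3. Guard goes to cell block B with the duck and the goat.
4. Guard goes back to cell block A with the grain and the mouse.
5. Guard goes to cell block B with the fox and the lamb.
6. Guard goes back to cell block A alone.
7. Guard goes to cell block B with the hay and the hen.
8. Guard goes back to cell block A alone.
9. Guard goes to cell block B with the grain and the mouse.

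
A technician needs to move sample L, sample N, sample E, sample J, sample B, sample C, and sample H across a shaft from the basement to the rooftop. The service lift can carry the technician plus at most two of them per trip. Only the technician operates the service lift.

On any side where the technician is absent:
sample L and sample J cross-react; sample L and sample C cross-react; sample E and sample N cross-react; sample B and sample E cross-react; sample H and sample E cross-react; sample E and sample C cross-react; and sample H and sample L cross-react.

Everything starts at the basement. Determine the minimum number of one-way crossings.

9

Counting alone: the technician can take at most 2 across per trip to the rooftop, so moving all 7 needs at least 4 loaded trips out, with a return between consecutive ones — at least 7 crossings.
The safety rule pushes this higher. Following every safe sequence of crossings, the most of the 7 that can be at the rooftop as the service lift arrives there on crossing 7 is 6 — never all 7.
So no plan with fewer than 9 crossings exists, and this one achieves 9:
1. Technician goes to the rooftop with sample E and sample L.  [the basement: sample B, sample C, sample H, sample J, sample N | the rooftop: sample E, sample L]
2. Technician goes back to the basement alone.  [the basement: sample B, sample C, sample H, sample J, sample N | the rooftop: sample E, sample L]
3. Technician goes to the rooftop with sample J.  [the basement: sample B, sample C, sample H, sample N | the rooftop: sample E, sample J, sample L]
4. Technician goes back to the basement with sample L.  [the basement: sample B, sample C, sample H, sample L, sample N | the rooftop: sample E, sample J]
5. Technician goes to the rooftop with sample C and sample H.  [the basement: sample B, sample L, sample N | the rooftop: sample C, sample E, sample H, sample J]
6. Technician goes back to the basement with sample E.  [the basement: sample B, sample E, sample L, sample N | the rooftop: sample C, sample H, sample J]
7. Technician goes to the rooftop with sample B and sample N.  [the basement: sample E, sample L | the rooftop: sample B, sample C, sample H, sample J, sample N]
8. Technician goes back to the basement alone.  [the basement: sample E, sample L | the rooftop: sample B, sample C, sample H, sample J, sample N]
9. Technician goes to the rooftop with sample E and sample L.  [the basement: — | the rooftop: sample B, sample C, sample E, sample H, sample J, sample L, sample N]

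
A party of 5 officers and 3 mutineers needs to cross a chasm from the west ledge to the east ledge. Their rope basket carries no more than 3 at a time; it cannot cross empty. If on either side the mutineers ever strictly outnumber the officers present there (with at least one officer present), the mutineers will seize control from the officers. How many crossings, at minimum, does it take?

7

Counting alone: each trip to the east ledge takes at most 3 across and each return brings at least 1 back, so after t trips out (and t−1 returns) at most 3t − (t−1) of the 8 are across; that first reaches 8 at t = 4, so at least 7 crossings are needed.
The plan below uses exactly 7 crossings, so it is optimal:
1. 2 mutineers → the east ledge.  (the west ledge: 5O 1M; the east ledge: 0O 2M)
2. 1 mutineer ← the west ledge.  (the west ledge: 5O 2M; the east ledge: 0O 1M)
3. 2 officers and 1 mutineer → the east ledge.  (the west ledge: 3O 1M; the east ledge: 2O 2M)
4. 1 mutineer ← the west ledge.  (the west ledge: 3O 2M; the east ledge: 2O 1M)
5. 1 officer and 2 mutineers → the east ledge.  (the west ledge: 2O 0M; the east ledge: 3O 3M)
6. 1 mutineer ← the west ledge.  (the west ledge: 2O 1M; the east ledge: 3O 2M)
7. 2 officers and 1 mutineer → the east ledge.  (the west ledge: 0O 0M; the east ledge: 5O 3M)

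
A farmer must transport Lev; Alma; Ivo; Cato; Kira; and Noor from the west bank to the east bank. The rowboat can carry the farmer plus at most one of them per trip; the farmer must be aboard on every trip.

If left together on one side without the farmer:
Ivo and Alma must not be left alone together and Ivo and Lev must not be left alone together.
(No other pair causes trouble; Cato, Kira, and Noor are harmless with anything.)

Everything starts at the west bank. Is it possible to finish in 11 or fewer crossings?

No

Counting alone: the farmer can take at most 1 across per trip to the east bank, so moving all 6 needs at least 6 loaded trips out, with a return between consecutive ones — at least 11 crossings.
The safety rule pushes this higher. Following every safe sequence of crossings, the most of the 6 that can be at the east bank as the rowboat arrives there on crossing 11 is 5 — never all 6.
So the move cannot be finished within 11 crossings. (The shortest complete plan takes 13:)
1. Farmer goes to the east bank with Ivo.
2. Farmer goes back to the west bank alone.
3. Farmer goes to the east bank with Lev.
4. Farmer goes back to the west bank with Ivo.
5. Farmer goes to the east bank with Alma.
6. Farmer goes back to the west bank alone.
7. Farmer goes to the east bank with Cato.
8. Farmer goes back to the west bank alone.
9. Farmer goes to the east bank with Kira.
10. Farmer goes back to the west bank alone.
11. Farmer goes to the east bank with Noor.
12. Farmer goes back to the west bank alone.
13. Farmer goes to the east bank with Ivo.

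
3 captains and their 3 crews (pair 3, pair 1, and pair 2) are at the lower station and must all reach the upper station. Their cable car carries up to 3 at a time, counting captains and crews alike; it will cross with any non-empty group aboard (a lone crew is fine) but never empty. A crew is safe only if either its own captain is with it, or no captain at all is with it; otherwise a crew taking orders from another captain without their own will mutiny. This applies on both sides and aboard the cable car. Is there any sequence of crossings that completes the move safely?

Yes

1. captain 3 and crew 3 cross → the upper station.
2. captain 3 crosses ← the lower station.
3. captain 1, captain 2, and captain 3 cross → the upper station.
4. crew 3 crosses ← the lower station.
5. crew 1, crew 2, and crew 3 cross → the upper station.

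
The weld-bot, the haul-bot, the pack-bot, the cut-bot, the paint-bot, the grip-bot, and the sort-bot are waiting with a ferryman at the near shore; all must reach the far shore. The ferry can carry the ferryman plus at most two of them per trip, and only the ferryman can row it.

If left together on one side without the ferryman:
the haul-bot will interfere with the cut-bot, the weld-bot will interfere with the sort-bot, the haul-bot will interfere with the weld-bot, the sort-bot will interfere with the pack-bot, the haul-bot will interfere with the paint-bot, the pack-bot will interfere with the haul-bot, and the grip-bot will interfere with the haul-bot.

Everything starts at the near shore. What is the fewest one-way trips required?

9

Counting alone: the ferryman can take at most 2 across per trip to the far shore, so moving all 7 needs at least 4 loaded trips out, with a return between consecutive ones — at least 7 crossings.
The safety rule pushes this higher. Following every safe sequence of crossings, the most of the 7 that can be at the far shore as the ferry arrives there on crossing 7 is 6 — never all 7.
So no plan with fewer than 9 crossings exists, and this one achieves 9:
1. Ferryman goes to the far shore with the haul-bot and the sort-bot.  [the near shore: the cut-bot, the grip-bot, the pack-bot, the paint-bot, the weld-bot | the far shore: the haul-bot, the sort-bot]
2. Ferryman goes back to the near shore alone.  [the near shore: the cut-bot, the grip-bot, the pack-bot, the paint-bot, the weld-bot | the far shore: the haul-bot, the sort-bot]
3. Ferryman goes to the far shore with the pack-bot and the weld-bot.  [the near shore: the cut-bot, the grip-bot, the paint-bot | the far shore: the haul-bot, the pack-bot, the sort-bot, the weld-bot]
4. Ferryman goes back to the near shore with the haul-bot and the sort-bot.  [the near shore: the cut-bot, the grip-bot, the haul-bot, the paint-bot, the sort-bot | the far shore: the pack-bot, the weld-bot]
5. Ferryman goes to the far shore with the cut-bot and the haul-bot.  [the near shore: the grip-bot, the paint-bot, the sort-bot | the far shore: the cut-bot, the haul-bot, the pack-bot, the weld-bot]
6. Ferryman goes back to the near shore with the haul-bot.  [the near shore: the grip-bot, the haul-bot, the paint-bot, the sort-bot | the far shore: the cut-bot, the pack-bot, the weld-bot]
7. Ferryman goes to the far shore with the grip-bot and the paint-bot.  [the near shore: the haul-bot, the sort-bot | the far shore: the cut-bot, the grip-bot, the pack-bot, the paint-bot, the weld-bot]
8. Ferryman goes back to the near shore alone.  [the near shore: the haul-bot, the sort-bot | the far shore: the cut-bot, the grip-bot, the pack-bot, the paint-bot, the weld-bot]
9. Ferryman goes to the far shore with the haul-bot and the sort-bot.  [the near shore: — | the far shore: the cut-bot, the grip-bot, the haul-bot, the pack-bot, the paint-bot, the sort-bot, the weld-bot]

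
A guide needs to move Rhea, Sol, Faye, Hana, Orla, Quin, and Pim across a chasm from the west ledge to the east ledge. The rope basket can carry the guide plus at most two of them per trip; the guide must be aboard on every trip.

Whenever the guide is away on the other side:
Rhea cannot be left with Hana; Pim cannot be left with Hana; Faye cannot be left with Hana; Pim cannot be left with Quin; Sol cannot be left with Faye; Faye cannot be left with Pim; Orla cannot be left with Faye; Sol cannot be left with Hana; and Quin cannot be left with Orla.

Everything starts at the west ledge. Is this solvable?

No

Whatever the first load, the items left behind include a forbidden pair without the guide. No opening move is safe, so no plan exists.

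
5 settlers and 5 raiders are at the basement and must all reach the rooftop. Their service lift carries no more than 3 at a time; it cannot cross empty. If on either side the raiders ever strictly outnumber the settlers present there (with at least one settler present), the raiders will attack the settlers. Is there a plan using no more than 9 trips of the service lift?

Counting alone: each trip to the rooftop takes at most 3 across and each return brings at least 1 back, so after t trips out (and t−1 returns) at most 3t − (t−1) of the 10 are across; that first reaches 10 at t = 5, so at least 9 crossings are needed.
The safety rule pushes this higher. Following every safe sequence of crossings, the most of the 10 that can be at the rooftop as the service lift arrives there on crossing 9 is 9 — never all 10.
So the move cannot be finished within 9 crossings. (The shortest complete plan takes 11:)
1. 2 raiders → the rooftop.  (the basement: 5S 3R; the rooftop: 0S 2R)
2. 1 raider ← the basement.  (the basement: 5S 4R; the rooftop: 0S 1R)
3. 3 raiders → the rooftop.  (the basement: 5S 1R; the rooftop: 0S 4R)
4. 1 raider ← the basement.  (the basement: 5S 2R; the rooftop: 0S 3R)
5. 3 settlers → the rooftop.  (the basement: 2S 2R; the rooftop: 3S 3R)
6. 1 settler and 1 raider ← the basement.  (the basement: 3S 3R; the rooftop: 2S 2R)
7. 3 settlers → the rooftop.  (the basement: 0S 3R; the rooftop: 5S 2R)
8. 1 raider ← the basement.  (the basement: 0S 4R; the rooftop: 5S 1R)
9. 2 raiders → the rooftop.  (the basement: 0S 2R; the rooftop: 5S 3R)
10. 1 raider ← the basement.  (the basement: 0S 3R; the rooftop: 5S 2R)
11. 3 raiders → the rooftop.  (the basement: 0S 0R; the rooftop: 5S 5R)

No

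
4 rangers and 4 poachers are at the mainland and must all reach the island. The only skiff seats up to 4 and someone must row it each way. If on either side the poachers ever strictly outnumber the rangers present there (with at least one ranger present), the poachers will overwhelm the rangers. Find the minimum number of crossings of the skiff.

5

Counting alone: each trip to the island takes at most 4 across and each return brings at least 1 back, so after t trips out (and t−1 returns) at most 4t − (t−1) of the 8 are across; that first reaches 8 at t = 3, so at least 5 crossings are needed.
The plan below uses exactly 5 crossings, so it is optimal:
1. 2 poachers → the island.  (the mainland: 4R 2P; the island: 0R 2P)
2. 1 poacher ← the mainland.  (the mainland: 4R 3P; the island: 0R 1P)
3. 4 rangers → the island.  (the mainland: 0R 3P; the island: 4R 1P)
4. 1 poacher ← the mainland.  (the mainland: 0R 4P; the island: 4R 0P)
5. 4 poachers → the island.  (the mainland: 0R 0P; the island: 4R 4P)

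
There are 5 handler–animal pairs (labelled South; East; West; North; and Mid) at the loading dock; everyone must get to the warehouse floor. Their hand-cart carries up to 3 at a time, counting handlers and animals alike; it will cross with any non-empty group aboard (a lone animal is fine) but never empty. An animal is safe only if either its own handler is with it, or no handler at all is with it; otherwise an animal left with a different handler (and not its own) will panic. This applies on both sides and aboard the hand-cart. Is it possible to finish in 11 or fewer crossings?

Yes

Yes — this plan uses 11 crossings (≤ 11):
1. animal South and handler South cross → the warehouse floor.
2. handler South crosses ← the loading dock.
3. animal East, animal North, and animal West cross → the warehouse floor.
4. animal South crosses ← the loading dock.
5. handler East, handler North, and handler West cross → the warehouse floor.
6. animal East and handler East cross ← the loading dock.
7. handler East, handler Mid, and handler South cross → the warehouse floor.
8. animal West crosses ← the loading dock.
9. animal East and animal South cross → the warehouse floor.
10. animal South crosses ← the loading dock.
11. animal Mid, animal South, and animal West cross → the warehouse floor.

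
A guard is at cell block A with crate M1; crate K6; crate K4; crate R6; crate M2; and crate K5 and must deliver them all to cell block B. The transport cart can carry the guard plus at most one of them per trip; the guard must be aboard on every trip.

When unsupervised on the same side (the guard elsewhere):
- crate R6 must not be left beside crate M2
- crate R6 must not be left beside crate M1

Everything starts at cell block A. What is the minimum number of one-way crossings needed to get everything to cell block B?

Counting alone: the guard can take at most 1 across per trip to cell block B, so moving all 6 needs at least 6 loaded trips out, with a return between consecutive ones — at least 11 crossings.
The safety rule pushes this higher. Following every safe sequence of crossings, the most of the 6 that can be at cell block B as the transport cart arrives there on crossing 11 is 5 — never all 6.
So no plan with fewer than 13 crossings exists, and this one achieves 13:
1. Guard goes to cell block B with crate R6.
2. Guard goes back to cell block A alone.
3. Guard goes to cell block B with crate M1.
4. Guard goes back to cell block A with crate R6.
5. Guard goes to cell block B with crate M2.
6. Guard goes back to cell block A alone.
7. Guard goes to cell block B with crate K6.
8. Guard goes back to cell block A alone.
9. Guard goes to cell block B with crate K4.
10. Guard goes back to cell block A alone.
11. Guard goes to cell block B with crate K5.
12. Guard goes back to cell block A alone.
13. Guard goes to cell block B with crate R6.

13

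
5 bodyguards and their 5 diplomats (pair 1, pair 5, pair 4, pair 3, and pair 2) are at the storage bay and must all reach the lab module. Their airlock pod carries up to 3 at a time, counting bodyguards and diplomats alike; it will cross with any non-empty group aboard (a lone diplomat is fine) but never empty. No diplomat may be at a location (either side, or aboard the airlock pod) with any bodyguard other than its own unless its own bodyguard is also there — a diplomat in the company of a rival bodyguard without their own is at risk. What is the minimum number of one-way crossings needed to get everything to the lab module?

Counting alone: each trip to the lab module takes at most 3 across and each return brings at least 1 back, so after t trips out (and t−1 returns) at most 3t − (t−1) of the 10 are across; that first reaches 10 at t = 5, so at least 9 crossings are needed.
The safety rule pushes this higher. Following every safe sequence of crossings, the most of the 10 that can be at the lab module as the airlock pod arrives there on crossing 9 is 9 — never all 10.
So no plan with fewer than 11 crossings exists, and this one achieves 11:
1. bodyguard 1 and diplomat 1 cross → the lab module.
2. bodyguard 1 crosses ← the storage bay.
3. diplomat 3, diplomat 4, and diplomat 5 cross → the lab module.
4. diplomat 1 crosses ← the storage bay.
5. bodyguard 3, bodyguard 4, and bodyguard 5 cross → the lab module.
6. bodyguard 5 and diplomat 5 cross ← the storage bay.
7. bodyguard 1, bodyguard 2, and bodyguard 5 cross → the lab module.
8. diplomat 4 crosses ← the storage bay.
9. diplomat 1 and diplomat 5 cross → the lab module.
10. diplomat 1 crosses ← the storage bay.
11. diplomat 1, diplomat 2, and diplomat 4 cross → the lab module.

11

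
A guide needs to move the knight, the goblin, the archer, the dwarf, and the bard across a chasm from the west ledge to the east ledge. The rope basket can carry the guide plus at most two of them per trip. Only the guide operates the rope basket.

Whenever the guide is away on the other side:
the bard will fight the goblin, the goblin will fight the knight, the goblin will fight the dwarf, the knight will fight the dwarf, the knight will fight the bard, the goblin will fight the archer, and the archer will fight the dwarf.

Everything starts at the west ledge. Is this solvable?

No

Whatever the first load, the items left behind include a forbidden pair without the guide. No opening move is safe, so no plan exists.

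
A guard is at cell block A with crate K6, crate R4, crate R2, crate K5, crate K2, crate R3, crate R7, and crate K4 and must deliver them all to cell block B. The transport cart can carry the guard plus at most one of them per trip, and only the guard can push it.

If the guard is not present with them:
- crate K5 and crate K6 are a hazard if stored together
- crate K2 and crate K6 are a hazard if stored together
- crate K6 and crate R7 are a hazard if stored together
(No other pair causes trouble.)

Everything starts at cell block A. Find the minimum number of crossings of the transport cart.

impossible

Following every safe sequence of crossings from the start, the most of the 8 that can be at cell block B as the transport cart arrives there on crossings 1, 3, 5, 7, 9, 11 is 1, 2, 3, 4, 5, 6 respectively; the best ever achieved is 6 of 8.
From crossing 13 on, no configuration arises that was not already reachable earlier: only 144 distinct safe configurations (who is on which side, and where the transport cart is) can ever be reached, none of them has everyone across, and every continuation just revisits them. So no valid plan exists.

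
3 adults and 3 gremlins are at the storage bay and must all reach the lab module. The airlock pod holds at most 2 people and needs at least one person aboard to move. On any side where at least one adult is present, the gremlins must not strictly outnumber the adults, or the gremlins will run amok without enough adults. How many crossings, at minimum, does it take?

11

Counting alone: each trip to the lab module takes at most 2 across and each return brings at least 1 back, so after t trips out (and t−1 returns) at most 2t − (t−1) of the 6 are across; that first reaches 6 at t = 5, so at least 9 crossings are needed.
The safety rule pushes this higher. Following every safe sequence of crossings, the most of the 6 that can be at the lab module as the airlock pod arrives there on crossing 9 is 5 — never all 6.
So no plan with fewer than 11 crossings exists, and this one achieves 11:
1. 2 gremlins → the lab module.  (the storage bay: 3A 1G; the lab module: 0A 2G)
2. 1 gremlin ← the storage bay.  (the storage bay: 3A 2G; the lab module: 0A 1G)
3. 2 gremlins → the lab module.  (the storage bay: 3A 0G; the lab module: 0A 3G)
4. 1 gremlin ← the storage bay.  (the storage bay: 3A 1G; the lab module: 0A 2G)
5. 2 adults → the lab module.  (the storage bay: 1A 1G; the lab module: 2A 2G)
6. 1 adult and 1 gremlin ← the storage bay.  (the storage bay: 2A 2G; the lab module: 1A 1G)
7. 2 adults → the lab module.  (the storage bay: 0A 2G; the lab module: 3A 1G)
8. 1 gremlin ← the storage bay.  (the storage bay: 0A 3G; the lab module: 3A 0G)
9. 2 gremlins → the lab module.  (the storage bay: 0A 1G; the lab module: 3A 2G)
10. 1 gremlin ← the storage bay.  (the storage bay: 0A 2G; the lab module: 3A 1G)
11. 2 gremlins → the lab module.  (the storage bay: 0A 0G; the lab module: 3A 3G)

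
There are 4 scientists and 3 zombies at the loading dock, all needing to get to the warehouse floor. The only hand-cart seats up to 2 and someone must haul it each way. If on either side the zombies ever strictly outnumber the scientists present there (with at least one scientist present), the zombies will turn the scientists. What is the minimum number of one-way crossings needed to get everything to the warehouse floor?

11

Counting alone: each trip to the warehouse floor takes at most 2 across and each return brings at least 1 back, so after t trips out (and t−1 returns) at most 2t − (t−1) of the 7 are across; that first reaches 7 at t = 6, so at least 11 crossings are needed.
The plan below uses exactly 11 crossings, so it is optimal:
1. 2 zombies → the warehouse floor.  (the loading dock: 4S 1Z; the warehouse floor: 0S 2Z)
2. 1 zombie ← the loading dock.  (the loading dock: 4S 2Z; the warehouse floor: 0S 1Z)
3. 2 zombies → the warehouse floor.  (the loading dock: 4S 0Z; the warehouse floor: 0S 3Z)
4. 1 zombie ← the loading dock.  (the loading dock: 4S 1Z; the warehouse floor: 0S 2Z)
5. 2 scientists → the warehouse floor.  (the loading dock: 2S 1Z; the warehouse floor: 2S 2Z)
6. 1 zombie ← the loading dock.  (the loading dock: 2S 2Z; the warehouse floor: 2S 1Z)
7. 1 scientist and 1 zombie → the warehouse floor.  (the loading dock: 1S 1Z; the warehouse floor: 3S 2Z)
8. 1 scientist ← the loading dock.  (the loading dock: 2S 1Z; the warehouse floor: 2S 2Z)
9. 1 scientist and 1 zombie → the warehouse floor.  (the loading dock: 1S 0Z; the warehouse floor: 3S 3Z)
10. 1 zombie ← the loading dock.  (the loading dock: 1S 1Z; the warehouse floor: 3S 2Z)
11. 1 scientist and 1 zombie → the warehouse floor.  (the loading dock: 0S 0Z; the warehouse floor: 4S 3Z)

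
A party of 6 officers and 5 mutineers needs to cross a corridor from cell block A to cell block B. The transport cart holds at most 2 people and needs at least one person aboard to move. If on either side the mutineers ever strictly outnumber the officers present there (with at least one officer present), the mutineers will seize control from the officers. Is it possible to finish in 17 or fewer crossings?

No

Counting alone: each trip to cell block B takes at most 2 across and each return brings at least 1 back, so after t trips out (and t−1 returns) at most 2t − (t−1) of the 11 are across; that first reaches 11 at t = 10, so at least 19 crossings are needed.
Since 17 < 19, 17 crossings cannot be enough. (The shortest complete plan in fact takes 19:)
1. 2 mutineers → cell block B.  (cell block A: 6O 3M; cell block B: 0O 2M)
2. 1 mutineer ← cell block A.  (cell block A: 6O 4M; cell block B: 0O 1M)
3. 2 mutineers → cell block B.  (cell block A: 6O 2M; cell block B: 0O 3M)
4. 1 mutineer ← cell block A.  (cell block A: 6O 3M; cell block B: 0O 2M)
5. 2 officers → cell block B.  (cell block A: 4O 3M; cell block B: 2O 2M)
6. 1 mutineer ← cell block A.  (cell block A: 4O 4M; cell block B: 2O 1M)
7. 1 officer and 1 mutineer → cell block B.  (cell block A: 3O 3M; cell block B: 3O 2M)
8. 1 officer ← cell block A.  (cell block A: 4O 3M; cell block B: 2O 2M)
9. 1 officer and 1 mutineer → cell block B.  (cell block A: 3O 2M; cell block B: 3O 3M)
10. 1 mutineer ← cell block A.  (cell block A: 3O 3M; cell block B: 3O 2M)
11. 1 officer and 1 mutineer → cell block B.  (cell block A: 2O 2M; cell block B: 4O 3M)
12. 1 officer ← cell block A.  (cell block A: 3O 2M; cell block B: 3O 3M)
13. 1 officer and 1 mutineer → cell block B.  (cell block A: 2O 1M; cell block B: 4O 4M)
14. 1 mutineer ← cell block A.  (cell block A: 2O 2M; cell block B: 4O 3M)
15. 1 officer and 1 mutineer → cell block B.  (cell block A: 1O 1M; cell block B: 5O 4M)
16. 1 officer ← cell block A.  (cell block A: 2O 1M; cell block B: 4O 4M)
17. 1 officer and 1 mutineer → cell block B.  (cell block A: 1O 0M; cell block B: 5O 5M)
18. 1 mutineer ← cell block A.  (cell block A: 1O 1M; cell block B: 5O 4M)
19. 1 officer and 1 mutineer → cell block B.  (cell block A: 0O 0M; cell block B: 6O 5M)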